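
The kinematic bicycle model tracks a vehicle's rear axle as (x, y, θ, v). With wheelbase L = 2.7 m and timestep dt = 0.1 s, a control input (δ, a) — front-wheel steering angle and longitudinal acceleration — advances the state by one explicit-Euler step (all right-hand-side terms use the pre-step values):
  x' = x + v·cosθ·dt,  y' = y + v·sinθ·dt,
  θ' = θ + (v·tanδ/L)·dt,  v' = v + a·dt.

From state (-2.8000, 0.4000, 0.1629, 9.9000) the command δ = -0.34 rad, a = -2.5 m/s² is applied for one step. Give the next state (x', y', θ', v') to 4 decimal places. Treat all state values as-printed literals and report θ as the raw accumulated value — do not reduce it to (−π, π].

(-1.8231, 0.5606, 0.0332, 9.6500)

x' = -2.8000 + 9.9000·cos(0.1629)·0.1 = -1.8231
y' = 0.4000 + 9.9000·sin(0.1629)·0.1 = 0.5606
θ' = 0.1629 + (9.9000/2.7)·tan(-0.34)·0.1 = 0.0332
v' = 9.9000 − 2.5000·0.1 = 9.6500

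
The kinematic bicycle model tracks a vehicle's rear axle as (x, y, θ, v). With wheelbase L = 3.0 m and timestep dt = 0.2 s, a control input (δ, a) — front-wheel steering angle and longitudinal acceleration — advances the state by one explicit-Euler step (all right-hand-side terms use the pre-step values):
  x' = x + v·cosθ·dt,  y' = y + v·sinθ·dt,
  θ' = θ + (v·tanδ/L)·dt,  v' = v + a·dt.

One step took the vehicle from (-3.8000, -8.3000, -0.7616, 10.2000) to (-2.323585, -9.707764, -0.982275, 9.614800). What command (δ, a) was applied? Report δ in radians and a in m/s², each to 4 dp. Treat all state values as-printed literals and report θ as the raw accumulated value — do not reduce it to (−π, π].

a = (v'−v)/dt = (-0.585200)/0.2 = -2.9260
Δθ = θ'−θ = -0.220675;  (v·dt/L) = 10.2000·0.2/3.0 = 0.680000
tan δ = Δθ·L/(v·dt) = -0.324522  →  δ = -0.3138

δ = -0.3138, a = -2.9260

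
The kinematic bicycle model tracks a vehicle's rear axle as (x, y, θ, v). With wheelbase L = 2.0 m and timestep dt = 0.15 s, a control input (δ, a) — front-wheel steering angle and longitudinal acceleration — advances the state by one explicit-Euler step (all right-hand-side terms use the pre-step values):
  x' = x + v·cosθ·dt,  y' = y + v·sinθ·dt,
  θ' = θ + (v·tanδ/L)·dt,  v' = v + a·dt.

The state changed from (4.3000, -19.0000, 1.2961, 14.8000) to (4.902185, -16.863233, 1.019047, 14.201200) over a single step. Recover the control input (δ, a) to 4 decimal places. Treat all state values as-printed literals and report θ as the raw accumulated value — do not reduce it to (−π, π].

δ = -0.2446, a = -3.9920

a = (v'−v)/dt = (-0.598800)/0.15 = -3.9920
Δθ = θ'−θ = -0.277053;  (v·dt/L) = 14.8000·0.15/2.0 = 1.110000
tan δ = Δθ·L/(v·dt) = -0.249597  →  δ = -0.2446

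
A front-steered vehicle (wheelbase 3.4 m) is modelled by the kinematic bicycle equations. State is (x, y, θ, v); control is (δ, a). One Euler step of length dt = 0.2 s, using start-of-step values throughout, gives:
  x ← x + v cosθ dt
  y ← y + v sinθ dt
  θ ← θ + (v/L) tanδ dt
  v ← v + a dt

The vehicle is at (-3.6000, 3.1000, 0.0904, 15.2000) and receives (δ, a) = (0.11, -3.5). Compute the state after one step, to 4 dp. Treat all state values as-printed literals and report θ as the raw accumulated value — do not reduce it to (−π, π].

x' = -3.6000 + 15.2000·cos(0.0904)·0.2 = -0.5724
y' = 3.1000 + 15.2000·sin(0.0904)·0.2 = 3.3744
θ' = 0.0904 + (15.2000/3.4)·tan(0.11)·0.2 = 0.1892
v' = 15.2000 − 3.5000·0.2 = 14.5000

(-0.5724, 3.3744, 0.1892, 14.5000)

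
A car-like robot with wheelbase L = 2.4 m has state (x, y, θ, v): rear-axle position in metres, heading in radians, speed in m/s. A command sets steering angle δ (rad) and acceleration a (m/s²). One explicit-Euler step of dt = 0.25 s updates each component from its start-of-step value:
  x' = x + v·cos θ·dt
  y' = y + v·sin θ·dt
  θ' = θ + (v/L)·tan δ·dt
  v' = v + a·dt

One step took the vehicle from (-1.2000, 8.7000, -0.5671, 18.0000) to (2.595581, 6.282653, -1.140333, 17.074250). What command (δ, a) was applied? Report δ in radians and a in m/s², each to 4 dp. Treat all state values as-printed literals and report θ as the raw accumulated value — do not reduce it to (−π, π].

a = (v'−v)/dt = (-0.925750)/0.25 = -3.7030
Δθ = θ'−θ = -0.573233;  (v·dt/L) = 18.0000·0.25/2.4 = 1.875000
tan δ = Δθ·L/(v·dt) = -0.305724  →  δ = -0.2967

δ = -0.2967, a = -3.7030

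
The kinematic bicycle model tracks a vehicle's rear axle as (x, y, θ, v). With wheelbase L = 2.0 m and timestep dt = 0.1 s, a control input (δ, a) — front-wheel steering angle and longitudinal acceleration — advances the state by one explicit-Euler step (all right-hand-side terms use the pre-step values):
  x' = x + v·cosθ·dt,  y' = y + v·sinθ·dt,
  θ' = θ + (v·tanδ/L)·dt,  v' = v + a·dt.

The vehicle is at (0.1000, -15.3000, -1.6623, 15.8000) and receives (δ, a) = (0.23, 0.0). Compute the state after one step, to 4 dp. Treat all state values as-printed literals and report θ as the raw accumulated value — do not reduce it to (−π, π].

x' = 0.1000 + 15.8000·cos(-1.6623)·0.1 = -0.0444
y' = -15.3000 + 15.8000·sin(-1.6623)·0.1 = -16.8734
θ' = -1.6623 + (15.8000/2.0)·tan(0.23)·0.1 = -1.4773
v' = 15.8000 + 0.0000·0.1 = 15.8000

(-0.0444, -16.8734, -1.4773, 15.8000)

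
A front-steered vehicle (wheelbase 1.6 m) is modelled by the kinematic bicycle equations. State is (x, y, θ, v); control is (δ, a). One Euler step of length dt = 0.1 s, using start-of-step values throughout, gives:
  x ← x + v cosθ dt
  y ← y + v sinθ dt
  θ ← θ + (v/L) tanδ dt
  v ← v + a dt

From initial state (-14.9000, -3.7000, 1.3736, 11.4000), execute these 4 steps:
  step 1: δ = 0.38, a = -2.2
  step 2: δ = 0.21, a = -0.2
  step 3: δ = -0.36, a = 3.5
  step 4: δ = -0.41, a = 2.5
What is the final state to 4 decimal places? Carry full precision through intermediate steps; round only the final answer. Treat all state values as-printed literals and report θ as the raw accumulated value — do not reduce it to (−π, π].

(-15.0053, 0.7672, 1.2319, 11.7600)

after step 1 (δ=0.38, a=-2.2): (-14.676650, -2.582094, 1.658182, 11.180000)
after step 2 (δ=0.21, a=-0.2): (-14.774223, -1.468359, 1.807115, 11.160000)
after step 3 (δ=-0.36, a=3.5): (-15.035506, -0.383377, 1.544574, 11.510000)
after step 4 (δ=-0.41, a=2.5): (-15.005328, 0.767227, 1.231911, 11.760000)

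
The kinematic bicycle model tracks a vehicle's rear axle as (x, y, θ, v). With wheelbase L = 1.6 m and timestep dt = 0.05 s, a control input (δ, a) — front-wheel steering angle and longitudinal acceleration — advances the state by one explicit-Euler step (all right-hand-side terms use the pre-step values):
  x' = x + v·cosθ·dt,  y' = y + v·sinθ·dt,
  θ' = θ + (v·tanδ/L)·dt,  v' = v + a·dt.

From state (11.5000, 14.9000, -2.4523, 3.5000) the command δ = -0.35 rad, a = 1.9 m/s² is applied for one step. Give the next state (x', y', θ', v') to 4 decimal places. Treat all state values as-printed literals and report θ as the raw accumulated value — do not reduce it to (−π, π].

(11.3650, 14.7887, -2.4922, 3.5950)

x' = 11.5000 + 3.5000·cos(-2.4523)·0.05 = 11.3650
y' = 14.9000 + 3.5000·sin(-2.4523)·0.05 = 14.7887
θ' = -2.4523 + (3.5000/1.6)·tan(-0.35)·0.05 = -2.4922
v' = 3.5000 + 1.9000·0.05 = 3.5950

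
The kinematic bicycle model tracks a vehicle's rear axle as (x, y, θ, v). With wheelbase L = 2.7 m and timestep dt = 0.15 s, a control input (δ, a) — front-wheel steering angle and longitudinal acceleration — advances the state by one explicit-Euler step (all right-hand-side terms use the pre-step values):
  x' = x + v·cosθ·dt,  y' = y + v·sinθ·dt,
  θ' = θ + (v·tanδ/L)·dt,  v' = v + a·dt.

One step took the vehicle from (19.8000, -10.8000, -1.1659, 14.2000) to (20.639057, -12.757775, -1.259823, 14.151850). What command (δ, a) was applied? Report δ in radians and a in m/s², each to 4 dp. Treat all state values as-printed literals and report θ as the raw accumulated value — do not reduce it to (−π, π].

δ = -0.1185, a = -0.3210

a = (v'−v)/dt = (-0.048150)/0.15 = -0.3210
Δθ = θ'−θ = -0.093923;  (v·dt/L) = 14.2000·0.15/2.7 = 0.788889
tan δ = Δθ·L/(v·dt) = -0.119057  →  δ = -0.1185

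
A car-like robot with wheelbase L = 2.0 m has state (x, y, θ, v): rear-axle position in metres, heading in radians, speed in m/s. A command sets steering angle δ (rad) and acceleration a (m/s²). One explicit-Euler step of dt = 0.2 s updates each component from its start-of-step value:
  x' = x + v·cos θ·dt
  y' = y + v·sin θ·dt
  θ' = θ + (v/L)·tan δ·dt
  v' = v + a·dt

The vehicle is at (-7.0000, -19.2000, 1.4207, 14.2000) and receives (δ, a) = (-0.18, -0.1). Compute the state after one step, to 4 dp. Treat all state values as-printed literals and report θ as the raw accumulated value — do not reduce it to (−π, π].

x' = -7.0000 + 14.2000·cos(1.4207)·0.2 = -6.5753
y' = -19.2000 + 14.2000·sin(1.4207)·0.2 = -16.3919
θ' = 1.4207 + (14.2000/2.0)·tan(-0.18)·0.2 = 1.1623
v' = 14.2000 − 0.1000·0.2 = 14.1800

(-6.5753, -16.3919, 1.1623, 14.1800)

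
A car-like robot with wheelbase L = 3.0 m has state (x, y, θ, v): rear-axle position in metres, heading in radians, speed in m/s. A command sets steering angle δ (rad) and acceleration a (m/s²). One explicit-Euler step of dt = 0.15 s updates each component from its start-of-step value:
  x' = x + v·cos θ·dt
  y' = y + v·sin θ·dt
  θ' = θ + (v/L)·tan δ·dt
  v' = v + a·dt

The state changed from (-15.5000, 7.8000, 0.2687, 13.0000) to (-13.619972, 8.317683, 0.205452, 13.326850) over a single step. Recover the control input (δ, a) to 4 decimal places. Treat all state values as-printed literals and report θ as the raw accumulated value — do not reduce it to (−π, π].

δ = -0.0970, a = 2.1790

a = (v'−v)/dt = (0.326850)/0.15 = 2.1790
Δθ = θ'−θ = -0.063248;  (v·dt/L) = 13.0000·0.15/3.0 = 0.650000
tan δ = Δθ·L/(v·dt) = -0.097305  →  δ = -0.0970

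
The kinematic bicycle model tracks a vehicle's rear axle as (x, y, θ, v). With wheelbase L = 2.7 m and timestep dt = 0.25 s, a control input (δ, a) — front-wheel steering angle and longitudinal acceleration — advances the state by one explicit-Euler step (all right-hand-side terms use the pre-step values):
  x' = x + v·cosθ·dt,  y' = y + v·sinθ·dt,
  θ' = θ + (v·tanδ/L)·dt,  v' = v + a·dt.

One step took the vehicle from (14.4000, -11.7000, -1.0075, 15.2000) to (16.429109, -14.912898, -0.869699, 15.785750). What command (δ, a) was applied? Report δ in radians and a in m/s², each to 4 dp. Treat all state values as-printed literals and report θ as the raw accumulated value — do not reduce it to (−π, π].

a = (v'−v)/dt = (0.585750)/0.25 = 2.3430
Δθ = θ'−θ = 0.137801;  (v·dt/L) = 15.2000·0.25/2.7 = 1.407407
tan δ = Δθ·L/(v·dt) = 0.097911  →  δ = 0.0976

δ = 0.0976, a = 2.3430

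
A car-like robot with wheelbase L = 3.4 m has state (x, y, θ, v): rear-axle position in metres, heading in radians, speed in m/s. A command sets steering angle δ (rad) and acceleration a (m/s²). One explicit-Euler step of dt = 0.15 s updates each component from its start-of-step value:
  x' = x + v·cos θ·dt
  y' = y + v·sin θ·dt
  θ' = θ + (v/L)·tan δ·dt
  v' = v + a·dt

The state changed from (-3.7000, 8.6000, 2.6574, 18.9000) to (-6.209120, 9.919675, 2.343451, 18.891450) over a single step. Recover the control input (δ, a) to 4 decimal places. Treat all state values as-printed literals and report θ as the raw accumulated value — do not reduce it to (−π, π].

δ = -0.3601, a = -0.0570

a = (v'−v)/dt = (-0.008550)/0.15 = -0.0570
Δθ = θ'−θ = -0.313949;  (v·dt/L) = 18.9000·0.15/3.4 = 0.833824
tan δ = Δθ·L/(v·dt) = -0.376517  →  δ = -0.3601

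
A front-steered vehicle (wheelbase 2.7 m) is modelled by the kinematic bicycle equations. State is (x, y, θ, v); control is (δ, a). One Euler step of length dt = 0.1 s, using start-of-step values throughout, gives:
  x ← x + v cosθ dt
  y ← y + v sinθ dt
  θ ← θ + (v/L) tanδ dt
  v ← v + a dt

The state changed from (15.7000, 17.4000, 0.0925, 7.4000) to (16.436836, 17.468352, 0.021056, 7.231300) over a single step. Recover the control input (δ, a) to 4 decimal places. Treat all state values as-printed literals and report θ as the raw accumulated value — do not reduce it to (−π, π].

δ = -0.2550, a = -1.6870

a = (v'−v)/dt = (-0.168700)/0.1 = -1.6870
Δθ = θ'−θ = -0.071444;  (v·dt/L) = 7.4000·0.1/2.7 = 0.274074
tan δ = Δθ·L/(v·dt) = -0.260674  →  δ = -0.2550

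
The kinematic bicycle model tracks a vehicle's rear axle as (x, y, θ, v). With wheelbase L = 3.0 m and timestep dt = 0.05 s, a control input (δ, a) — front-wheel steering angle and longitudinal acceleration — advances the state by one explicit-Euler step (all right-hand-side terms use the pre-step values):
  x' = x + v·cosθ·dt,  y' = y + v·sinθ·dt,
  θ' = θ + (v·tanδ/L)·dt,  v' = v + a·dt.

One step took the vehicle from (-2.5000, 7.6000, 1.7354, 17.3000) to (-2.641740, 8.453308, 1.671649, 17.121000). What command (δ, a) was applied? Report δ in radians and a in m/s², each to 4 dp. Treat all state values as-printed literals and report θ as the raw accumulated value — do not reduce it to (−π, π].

δ = -0.2176, a = -3.5800

a = (v'−v)/dt = (-0.179000)/0.05 = -3.5800
Δθ = θ'−θ = -0.063751;  (v·dt/L) = 17.3000·0.05/3.0 = 0.288333
tan δ = Δθ·L/(v·dt) = -0.221102  →  δ = -0.2176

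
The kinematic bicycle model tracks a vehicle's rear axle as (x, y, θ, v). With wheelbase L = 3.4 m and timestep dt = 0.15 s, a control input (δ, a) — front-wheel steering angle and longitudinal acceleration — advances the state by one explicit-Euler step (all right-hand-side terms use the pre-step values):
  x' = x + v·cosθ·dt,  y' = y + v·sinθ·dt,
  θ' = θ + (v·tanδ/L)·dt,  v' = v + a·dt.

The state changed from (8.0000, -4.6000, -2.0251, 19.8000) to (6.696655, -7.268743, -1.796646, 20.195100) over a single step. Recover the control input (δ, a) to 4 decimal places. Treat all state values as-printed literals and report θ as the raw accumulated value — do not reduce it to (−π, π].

a = (v'−v)/dt = (0.395100)/0.15 = 2.6340
Δθ = θ'−θ = 0.228454;  (v·dt/L) = 19.8000·0.15/3.4 = 0.873529
tan δ = Δθ·L/(v·dt) = 0.261530  →  δ = 0.2558

δ = 0.2558, a = 2.6340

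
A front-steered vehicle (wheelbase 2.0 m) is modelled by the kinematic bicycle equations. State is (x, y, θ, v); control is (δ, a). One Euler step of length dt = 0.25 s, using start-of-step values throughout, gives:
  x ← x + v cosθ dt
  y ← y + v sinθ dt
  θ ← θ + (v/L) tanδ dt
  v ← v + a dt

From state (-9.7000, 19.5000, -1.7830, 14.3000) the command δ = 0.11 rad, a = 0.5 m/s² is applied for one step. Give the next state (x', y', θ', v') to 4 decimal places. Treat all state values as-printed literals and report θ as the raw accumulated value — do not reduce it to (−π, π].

(-10.4529, 16.0052, -1.5856, 14.4250)

x' = -9.7000 + 14.3000·cos(-1.7830)·0.25 = -10.4529
y' = 19.5000 + 14.3000·sin(-1.7830)·0.25 = 16.0052
θ' = -1.7830 + (14.3000/2.0)·tan(0.11)·0.25 = -1.5856
v' = 14.3000 + 0.5000·0.25 = 14.4250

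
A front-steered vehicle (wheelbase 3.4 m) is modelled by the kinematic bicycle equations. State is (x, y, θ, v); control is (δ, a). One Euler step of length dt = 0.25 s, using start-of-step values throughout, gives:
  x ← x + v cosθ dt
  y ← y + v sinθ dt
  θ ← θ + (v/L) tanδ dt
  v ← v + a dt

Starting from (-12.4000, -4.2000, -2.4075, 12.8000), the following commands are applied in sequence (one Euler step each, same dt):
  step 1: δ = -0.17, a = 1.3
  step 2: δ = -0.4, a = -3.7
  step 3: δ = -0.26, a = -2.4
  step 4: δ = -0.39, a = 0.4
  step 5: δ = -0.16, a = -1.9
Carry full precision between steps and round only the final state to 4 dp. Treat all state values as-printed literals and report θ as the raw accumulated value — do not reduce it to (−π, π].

(-26.0998, -7.2008, -3.7052, 11.2250)

after step 1 (δ=-0.17, a=1.3): (-14.775804, -6.343724, -2.569059, 13.125000)
after step 2 (δ=-0.4, a=-3.7): (-17.533798, -8.121384, -2.977086, 12.200000)
after step 3 (δ=-0.26, a=-2.4): (-20.542620, -8.620870, -3.215723, 11.600000)
after step 4 (δ=-0.39, a=0.4): (-23.434656, -8.406089, -3.566329, 11.700000)
after step 5 (δ=-0.16, a=-1.9): (-26.099763, -7.200755, -3.705162, 11.225000)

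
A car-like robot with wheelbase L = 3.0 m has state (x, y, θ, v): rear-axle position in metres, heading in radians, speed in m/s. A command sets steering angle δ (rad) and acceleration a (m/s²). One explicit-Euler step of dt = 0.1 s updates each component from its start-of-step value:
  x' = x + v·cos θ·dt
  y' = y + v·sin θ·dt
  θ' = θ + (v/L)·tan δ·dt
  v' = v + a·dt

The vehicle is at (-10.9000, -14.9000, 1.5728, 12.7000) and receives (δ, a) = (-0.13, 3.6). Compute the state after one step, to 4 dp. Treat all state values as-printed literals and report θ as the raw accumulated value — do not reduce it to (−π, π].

x' = -10.9000 + 12.7000·cos(1.5728)·0.1 = -10.9025
y' = -14.9000 + 12.7000·sin(1.5728)·0.1 = -13.6300
θ' = 1.5728 + (12.7000/3.0)·tan(-0.13)·0.1 = 1.5175
v' = 12.7000 + 3.6000·0.1 = 13.0600

(-10.9025, -13.6300, 1.5175, 13.0600)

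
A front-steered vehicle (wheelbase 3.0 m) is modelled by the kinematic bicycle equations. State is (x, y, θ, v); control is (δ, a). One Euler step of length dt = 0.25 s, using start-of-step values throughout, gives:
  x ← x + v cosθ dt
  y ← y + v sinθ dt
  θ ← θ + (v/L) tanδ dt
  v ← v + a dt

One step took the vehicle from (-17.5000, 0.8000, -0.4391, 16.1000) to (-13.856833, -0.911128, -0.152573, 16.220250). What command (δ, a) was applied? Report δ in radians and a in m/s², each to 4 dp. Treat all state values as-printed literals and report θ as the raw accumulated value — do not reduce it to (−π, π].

a = (v'−v)/dt = (0.120250)/0.25 = 0.4810
Δθ = θ'−θ = 0.286527;  (v·dt/L) = 16.1000·0.25/3.0 = 1.341667
tan δ = Δθ·L/(v·dt) = 0.213560  →  δ = 0.2104

δ = 0.2104, a = 0.4810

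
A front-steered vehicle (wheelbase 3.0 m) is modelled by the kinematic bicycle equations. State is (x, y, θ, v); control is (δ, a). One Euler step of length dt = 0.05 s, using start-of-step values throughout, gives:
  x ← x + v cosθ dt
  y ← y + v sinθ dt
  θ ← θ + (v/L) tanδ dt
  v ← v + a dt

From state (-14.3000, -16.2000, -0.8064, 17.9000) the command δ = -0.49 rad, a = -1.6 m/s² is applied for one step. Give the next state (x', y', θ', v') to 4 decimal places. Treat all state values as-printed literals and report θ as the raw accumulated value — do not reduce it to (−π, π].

x' = -14.3000 + 17.9000·cos(-0.8064)·0.05 = -13.6806
y' = -16.2000 + 17.9000·sin(-0.8064)·0.05 = -16.8460
θ' = -0.8064 + (17.9000/3.0)·tan(-0.49)·0.05 = -0.9655
v' = 17.9000 − 1.6000·0.05 = 17.8200

(-13.6806, -16.8460, -0.9655, 17.8200)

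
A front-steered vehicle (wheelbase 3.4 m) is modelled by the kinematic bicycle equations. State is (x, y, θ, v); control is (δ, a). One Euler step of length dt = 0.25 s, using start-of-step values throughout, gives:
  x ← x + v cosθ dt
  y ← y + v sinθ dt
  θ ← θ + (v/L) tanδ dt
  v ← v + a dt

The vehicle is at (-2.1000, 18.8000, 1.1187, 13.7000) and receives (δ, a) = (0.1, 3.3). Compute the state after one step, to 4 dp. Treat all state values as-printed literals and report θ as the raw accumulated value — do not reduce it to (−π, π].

x' = -2.1000 + 13.7000·cos(1.1187)·0.25 = -0.6038
y' = 18.8000 + 13.7000·sin(1.1187)·0.25 = 21.8809
θ' = 1.1187 + (13.7000/3.4)·tan(0.1)·0.25 = 1.2198
v' = 13.7000 + 3.3000·0.25 = 14.5250

(-0.6038, 21.8809, 1.2198, 14.5250)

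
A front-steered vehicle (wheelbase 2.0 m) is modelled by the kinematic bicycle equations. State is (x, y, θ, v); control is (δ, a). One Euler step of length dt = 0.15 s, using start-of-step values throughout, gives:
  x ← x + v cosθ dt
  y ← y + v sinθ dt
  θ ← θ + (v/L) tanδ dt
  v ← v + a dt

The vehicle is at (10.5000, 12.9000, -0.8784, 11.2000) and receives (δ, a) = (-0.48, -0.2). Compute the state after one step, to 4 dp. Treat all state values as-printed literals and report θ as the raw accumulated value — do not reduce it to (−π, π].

x' = 10.5000 + 11.2000·cos(-0.8784)·0.15 = 11.5725
y' = 12.9000 + 11.2000·sin(-0.8784)·0.15 = 11.6069
θ' = -0.8784 + (11.2000/2.0)·tan(-0.48)·0.15 = -1.3157
v' = 11.2000 − 0.2000·0.15 = 11.1700

(11.5725, 11.6069, -1.3157, 11.1700)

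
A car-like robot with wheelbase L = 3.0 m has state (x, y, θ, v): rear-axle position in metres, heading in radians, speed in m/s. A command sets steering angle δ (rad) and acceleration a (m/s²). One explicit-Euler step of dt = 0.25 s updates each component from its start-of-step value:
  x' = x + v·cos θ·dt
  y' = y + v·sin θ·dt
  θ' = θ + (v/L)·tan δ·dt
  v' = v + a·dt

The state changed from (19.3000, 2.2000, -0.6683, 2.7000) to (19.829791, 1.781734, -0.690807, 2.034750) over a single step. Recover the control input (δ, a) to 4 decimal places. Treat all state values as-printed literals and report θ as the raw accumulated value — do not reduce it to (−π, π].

a = (v'−v)/dt = (-0.665250)/0.25 = -2.6610
Δθ = θ'−θ = -0.022507;  (v·dt/L) = 2.7000·0.25/3.0 = 0.225000
tan δ = Δθ·L/(v·dt) = -0.100031  →  δ = -0.0997

δ = -0.0997, a = -2.6610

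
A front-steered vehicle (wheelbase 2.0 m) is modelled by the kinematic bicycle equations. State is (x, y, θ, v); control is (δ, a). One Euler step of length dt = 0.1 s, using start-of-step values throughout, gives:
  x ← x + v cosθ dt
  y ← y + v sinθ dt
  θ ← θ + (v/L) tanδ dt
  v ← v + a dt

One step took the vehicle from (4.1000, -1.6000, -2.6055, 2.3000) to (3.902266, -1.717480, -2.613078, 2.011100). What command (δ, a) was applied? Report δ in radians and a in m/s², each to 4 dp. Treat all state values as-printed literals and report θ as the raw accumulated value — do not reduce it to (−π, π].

δ = -0.0658, a = -2.8890

a = (v'−v)/dt = (-0.288900)/0.1 = -2.8890
Δθ = θ'−θ = -0.007578;  (v·dt/L) = 2.3000·0.1/2.0 = 0.115000
tan δ = Δθ·L/(v·dt) = -0.065896  →  δ = -0.0658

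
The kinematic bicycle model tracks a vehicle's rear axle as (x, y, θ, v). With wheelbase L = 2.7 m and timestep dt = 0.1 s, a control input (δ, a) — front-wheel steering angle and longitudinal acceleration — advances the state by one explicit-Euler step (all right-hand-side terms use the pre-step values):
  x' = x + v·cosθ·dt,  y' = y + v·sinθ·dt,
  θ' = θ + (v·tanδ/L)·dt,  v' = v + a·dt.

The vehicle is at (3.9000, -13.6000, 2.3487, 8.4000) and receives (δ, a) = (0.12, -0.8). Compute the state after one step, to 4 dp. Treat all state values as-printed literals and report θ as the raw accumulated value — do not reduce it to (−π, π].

x' = 3.9000 + 8.4000·cos(2.3487)·0.1 = 3.3105
y' = -13.6000 + 8.4000·sin(2.3487)·0.1 = -13.0016
θ' = 2.3487 + (8.4000/2.7)·tan(0.12)·0.1 = 2.3862
v' = 8.4000 − 0.8000·0.1 = 8.3200

(3.3105, -13.0016, 2.3862, 8.3200)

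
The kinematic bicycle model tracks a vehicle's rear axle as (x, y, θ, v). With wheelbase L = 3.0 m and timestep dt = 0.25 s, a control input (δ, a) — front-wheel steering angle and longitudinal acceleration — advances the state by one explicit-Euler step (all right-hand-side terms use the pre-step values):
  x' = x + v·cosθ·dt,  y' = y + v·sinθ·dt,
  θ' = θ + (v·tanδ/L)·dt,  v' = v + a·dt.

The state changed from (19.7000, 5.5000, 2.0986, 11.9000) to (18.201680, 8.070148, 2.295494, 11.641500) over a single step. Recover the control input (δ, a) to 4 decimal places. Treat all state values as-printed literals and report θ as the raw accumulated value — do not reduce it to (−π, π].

δ = 0.1960, a = -1.0340

a = (v'−v)/dt = (-0.258500)/0.25 = -1.0340
Δθ = θ'−θ = 0.196894;  (v·dt/L) = 11.9000·0.25/3.0 = 0.991667
tan δ = Δθ·L/(v·dt) = 0.198549  →  δ = 0.1960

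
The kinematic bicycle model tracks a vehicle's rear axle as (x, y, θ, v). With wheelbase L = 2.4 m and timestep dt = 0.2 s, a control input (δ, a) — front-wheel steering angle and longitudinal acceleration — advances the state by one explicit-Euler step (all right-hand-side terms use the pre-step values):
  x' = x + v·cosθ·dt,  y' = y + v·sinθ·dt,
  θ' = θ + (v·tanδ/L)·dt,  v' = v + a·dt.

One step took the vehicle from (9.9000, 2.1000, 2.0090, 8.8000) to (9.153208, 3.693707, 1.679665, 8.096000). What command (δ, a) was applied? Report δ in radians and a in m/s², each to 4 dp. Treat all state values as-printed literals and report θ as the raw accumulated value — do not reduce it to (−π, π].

a = (v'−v)/dt = (-0.704000)/0.2 = -3.5200
Δθ = θ'−θ = -0.329335;  (v·dt/L) = 8.8000·0.2/2.4 = 0.733333
tan δ = Δθ·L/(v·dt) = -0.449093  →  δ = -0.4221

δ = -0.4221, a = -3.5200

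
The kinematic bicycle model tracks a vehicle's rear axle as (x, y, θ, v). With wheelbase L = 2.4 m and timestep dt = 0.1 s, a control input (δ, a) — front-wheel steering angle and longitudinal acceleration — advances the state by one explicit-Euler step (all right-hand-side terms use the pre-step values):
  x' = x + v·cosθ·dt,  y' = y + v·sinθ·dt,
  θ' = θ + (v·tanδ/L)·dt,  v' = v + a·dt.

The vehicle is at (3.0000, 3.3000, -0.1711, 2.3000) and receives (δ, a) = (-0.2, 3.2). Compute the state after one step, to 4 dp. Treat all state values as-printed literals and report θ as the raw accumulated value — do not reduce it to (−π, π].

x' = 3.0000 + 2.3000·cos(-0.1711)·0.1 = 3.2266
y' = 3.3000 + 2.3000·sin(-0.1711)·0.1 = 3.2608
θ' = -0.1711 + (2.3000/2.4)·tan(-0.2)·0.1 = -0.1905
v' = 2.3000 + 3.2000·0.1 = 2.6200

(3.2266, 3.2608, -0.1905, 2.6200)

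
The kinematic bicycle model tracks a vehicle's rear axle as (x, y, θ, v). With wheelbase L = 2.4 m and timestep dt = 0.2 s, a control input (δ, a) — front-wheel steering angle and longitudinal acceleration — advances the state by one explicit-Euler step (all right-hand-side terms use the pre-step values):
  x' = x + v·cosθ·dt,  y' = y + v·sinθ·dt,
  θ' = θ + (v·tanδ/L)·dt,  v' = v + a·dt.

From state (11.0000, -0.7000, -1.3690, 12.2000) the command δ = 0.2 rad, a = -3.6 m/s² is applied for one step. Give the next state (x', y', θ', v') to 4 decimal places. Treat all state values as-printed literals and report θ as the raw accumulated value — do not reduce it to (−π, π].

(11.4890, -3.0905, -1.1629, 11.4800)

x' = 11.0000 + 12.2000·cos(-1.3690)·0.2 = 11.4890
y' = -0.7000 + 12.2000·sin(-1.3690)·0.2 = -3.0905
θ' = -1.3690 + (12.2000/2.4)·tan(0.2)·0.2 = -1.1629
v' = 12.2000 − 3.6000·0.2 = 11.4800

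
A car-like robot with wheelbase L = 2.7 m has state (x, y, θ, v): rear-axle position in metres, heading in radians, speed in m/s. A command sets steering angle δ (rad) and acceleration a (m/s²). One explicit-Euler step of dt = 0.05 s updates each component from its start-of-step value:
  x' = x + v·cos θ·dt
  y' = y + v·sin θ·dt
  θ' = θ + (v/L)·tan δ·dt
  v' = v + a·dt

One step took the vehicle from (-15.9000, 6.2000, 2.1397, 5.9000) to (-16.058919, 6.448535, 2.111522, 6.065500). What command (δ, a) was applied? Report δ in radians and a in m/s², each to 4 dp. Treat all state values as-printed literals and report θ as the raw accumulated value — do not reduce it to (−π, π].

a = (v'−v)/dt = (0.165500)/0.05 = 3.3100
Δθ = θ'−θ = -0.028178;  (v·dt/L) = 5.9000·0.05/2.7 = 0.109259
tan δ = Δθ·L/(v·dt) = -0.257900  →  δ = -0.2524

δ = -0.2524, a = 3.3100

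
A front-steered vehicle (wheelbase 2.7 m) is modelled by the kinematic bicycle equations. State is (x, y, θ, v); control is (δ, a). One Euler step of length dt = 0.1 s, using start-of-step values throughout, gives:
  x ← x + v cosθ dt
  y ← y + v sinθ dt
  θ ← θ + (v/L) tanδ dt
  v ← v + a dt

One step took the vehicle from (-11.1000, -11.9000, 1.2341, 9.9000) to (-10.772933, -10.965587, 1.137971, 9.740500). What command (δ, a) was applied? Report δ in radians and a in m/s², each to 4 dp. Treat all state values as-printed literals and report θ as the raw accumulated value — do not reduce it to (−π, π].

δ = -0.2564, a = -1.5950

a = (v'−v)/dt = (-0.159500)/0.1 = -1.5950
Δθ = θ'−θ = -0.096129;  (v·dt/L) = 9.9000·0.1/2.7 = 0.366667
tan δ = Δθ·L/(v·dt) = -0.262170  →  δ = -0.2564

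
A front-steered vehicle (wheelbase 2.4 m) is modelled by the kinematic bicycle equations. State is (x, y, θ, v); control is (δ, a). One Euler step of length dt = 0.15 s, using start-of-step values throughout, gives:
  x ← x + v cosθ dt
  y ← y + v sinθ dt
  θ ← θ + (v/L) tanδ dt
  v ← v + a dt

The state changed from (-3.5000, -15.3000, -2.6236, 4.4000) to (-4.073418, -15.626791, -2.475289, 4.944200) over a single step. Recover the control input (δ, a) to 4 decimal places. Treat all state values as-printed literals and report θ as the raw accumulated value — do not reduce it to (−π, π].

δ = 0.4946, a = 3.6280

a = (v'−v)/dt = (0.544200)/0.15 = 3.6280
Δθ = θ'−θ = 0.148311;  (v·dt/L) = 4.4000·0.15/2.4 = 0.275000
tan δ = Δθ·L/(v·dt) = 0.539313  →  δ = 0.4946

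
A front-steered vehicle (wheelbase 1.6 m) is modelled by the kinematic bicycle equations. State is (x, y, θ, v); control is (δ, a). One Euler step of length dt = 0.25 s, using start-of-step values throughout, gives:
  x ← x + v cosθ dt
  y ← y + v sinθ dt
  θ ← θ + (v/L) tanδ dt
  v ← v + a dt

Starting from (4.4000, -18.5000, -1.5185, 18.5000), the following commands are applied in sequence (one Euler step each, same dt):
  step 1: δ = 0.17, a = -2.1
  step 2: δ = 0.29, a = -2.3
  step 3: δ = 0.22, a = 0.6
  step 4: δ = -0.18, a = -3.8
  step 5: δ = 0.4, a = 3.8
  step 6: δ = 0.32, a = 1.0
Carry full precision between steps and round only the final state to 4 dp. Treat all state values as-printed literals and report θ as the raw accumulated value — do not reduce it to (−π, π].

(21.6899, -22.5157, 1.9301, 17.8000)

after step 1 (δ=0.17, a=-2.1): (4.641760, -23.118677, -1.022304, 17.975000)
after step 2 (δ=0.29, a=-2.3): (6.984805, -26.953247, -0.184184, 17.400000)
after step 3 (δ=0.22, a=0.6): (11.261230, -27.749926, 0.423781, 17.550000)
after step 4 (δ=-0.18, a=-3.8): (15.260614, -25.945742, -0.075213, 16.600000)
after step 5 (δ=0.4, a=3.8): (19.398881, -26.257584, 1.021406, 17.550000)
after step 6 (δ=0.32, a=1.0): (21.689889, -22.515734, 1.930138, 17.800000)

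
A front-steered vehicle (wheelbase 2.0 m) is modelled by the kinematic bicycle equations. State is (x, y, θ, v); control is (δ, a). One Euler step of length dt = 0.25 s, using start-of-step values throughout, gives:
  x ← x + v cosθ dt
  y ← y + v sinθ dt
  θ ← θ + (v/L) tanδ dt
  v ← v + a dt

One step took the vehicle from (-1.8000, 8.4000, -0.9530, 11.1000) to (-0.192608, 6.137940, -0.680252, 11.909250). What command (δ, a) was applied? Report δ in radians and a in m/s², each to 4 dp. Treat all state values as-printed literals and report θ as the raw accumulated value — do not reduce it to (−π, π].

δ = 0.1941, a = 3.2370

a = (v'−v)/dt = (0.809250)/0.25 = 3.2370
Δθ = θ'−θ = 0.272748;  (v·dt/L) = 11.1000·0.25/2.0 = 1.387500
tan δ = Δθ·L/(v·dt) = 0.196575  →  δ = 0.1941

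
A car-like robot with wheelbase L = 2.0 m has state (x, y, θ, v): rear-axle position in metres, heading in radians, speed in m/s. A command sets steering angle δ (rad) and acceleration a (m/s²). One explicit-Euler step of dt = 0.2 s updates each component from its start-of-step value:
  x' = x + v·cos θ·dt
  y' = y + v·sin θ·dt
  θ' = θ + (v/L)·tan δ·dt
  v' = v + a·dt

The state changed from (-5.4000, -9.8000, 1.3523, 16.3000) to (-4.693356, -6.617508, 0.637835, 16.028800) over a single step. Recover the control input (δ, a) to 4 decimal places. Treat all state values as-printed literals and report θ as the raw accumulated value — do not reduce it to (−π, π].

a = (v'−v)/dt = (-0.271200)/0.2 = -1.3560
Δθ = θ'−θ = -0.714465;  (v·dt/L) = 16.3000·0.2/2.0 = 1.630000
tan δ = Δθ·L/(v·dt) = -0.438322  →  δ = -0.4131

δ = -0.4131, a = -1.3560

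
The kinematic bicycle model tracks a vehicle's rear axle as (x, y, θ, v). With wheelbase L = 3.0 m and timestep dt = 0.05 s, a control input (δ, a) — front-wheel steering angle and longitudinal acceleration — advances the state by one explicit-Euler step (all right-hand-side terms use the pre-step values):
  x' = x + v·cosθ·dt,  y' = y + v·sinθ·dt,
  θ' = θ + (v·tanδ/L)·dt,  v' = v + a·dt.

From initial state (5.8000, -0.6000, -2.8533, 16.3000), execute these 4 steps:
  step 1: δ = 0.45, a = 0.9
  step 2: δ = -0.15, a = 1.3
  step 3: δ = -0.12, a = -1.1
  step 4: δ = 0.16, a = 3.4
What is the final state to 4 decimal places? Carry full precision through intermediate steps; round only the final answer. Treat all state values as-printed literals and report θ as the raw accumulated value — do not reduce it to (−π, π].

after step 1 (δ=0.45, a=0.9): (5.018634, -0.831717, -2.722070, 16.345000)
after step 2 (δ=-0.15, a=1.3): (4.272254, -1.164603, -2.763242, 16.410000)
after step 3 (δ=-0.12, a=-1.1): (3.509783, -1.467687, -2.796220, 16.355000)
after step 4 (δ=0.16, a=3.4): (2.740322, -1.744533, -2.752231, 16.525000)

(2.7403, -1.7445, -2.7522, 16.5250)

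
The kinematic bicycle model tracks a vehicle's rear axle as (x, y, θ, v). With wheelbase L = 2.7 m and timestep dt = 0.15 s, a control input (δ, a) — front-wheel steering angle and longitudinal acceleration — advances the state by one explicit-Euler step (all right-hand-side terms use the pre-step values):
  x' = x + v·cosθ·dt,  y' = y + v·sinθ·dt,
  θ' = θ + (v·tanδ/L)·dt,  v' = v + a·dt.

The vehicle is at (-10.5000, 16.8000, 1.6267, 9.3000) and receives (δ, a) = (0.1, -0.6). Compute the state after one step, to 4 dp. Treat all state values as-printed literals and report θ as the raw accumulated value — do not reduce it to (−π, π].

x' = -10.5000 + 9.3000·cos(1.6267)·0.15 = -10.5779
y' = 16.8000 + 9.3000·sin(1.6267)·0.15 = 18.1928
θ' = 1.6267 + (9.3000/2.7)·tan(0.1)·0.15 = 1.6785
v' = 9.3000 − 0.6000·0.15 = 9.2100

(-10.5779, 18.1928, 1.6785, 9.2100)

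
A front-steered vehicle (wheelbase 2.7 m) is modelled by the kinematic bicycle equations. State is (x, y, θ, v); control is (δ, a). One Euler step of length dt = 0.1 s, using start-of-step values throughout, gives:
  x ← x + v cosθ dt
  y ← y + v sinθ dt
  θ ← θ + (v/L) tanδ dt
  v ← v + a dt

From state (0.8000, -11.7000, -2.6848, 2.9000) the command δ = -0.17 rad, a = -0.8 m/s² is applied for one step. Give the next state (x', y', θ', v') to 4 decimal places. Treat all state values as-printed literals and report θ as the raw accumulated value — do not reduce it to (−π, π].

x' = 0.8000 + 2.9000·cos(-2.6848)·0.1 = 0.5397
y' = -11.7000 + 2.9000·sin(-2.6848)·0.1 = -11.8279
θ' = -2.6848 + (2.9000/2.7)·tan(-0.17)·0.1 = -2.7032
v' = 2.9000 − 0.8000·0.1 = 2.8200

(0.5397, -11.8279, -2.7032, 2.8200)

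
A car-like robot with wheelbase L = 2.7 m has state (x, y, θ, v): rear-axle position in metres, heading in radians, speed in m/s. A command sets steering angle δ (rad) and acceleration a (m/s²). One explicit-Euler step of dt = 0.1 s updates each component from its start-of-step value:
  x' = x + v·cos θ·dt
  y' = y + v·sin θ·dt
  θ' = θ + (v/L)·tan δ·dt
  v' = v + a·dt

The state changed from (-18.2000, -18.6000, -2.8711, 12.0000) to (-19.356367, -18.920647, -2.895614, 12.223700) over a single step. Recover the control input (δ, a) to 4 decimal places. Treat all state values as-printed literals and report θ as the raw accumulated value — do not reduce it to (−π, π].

δ = -0.0551, a = 2.2370

a = (v'−v)/dt = (0.223700)/0.1 = 2.2370
Δθ = θ'−θ = -0.024514;  (v·dt/L) = 12.0000·0.1/2.7 = 0.444444
tan δ = Δθ·L/(v·dt) = -0.055156  →  δ = -0.0551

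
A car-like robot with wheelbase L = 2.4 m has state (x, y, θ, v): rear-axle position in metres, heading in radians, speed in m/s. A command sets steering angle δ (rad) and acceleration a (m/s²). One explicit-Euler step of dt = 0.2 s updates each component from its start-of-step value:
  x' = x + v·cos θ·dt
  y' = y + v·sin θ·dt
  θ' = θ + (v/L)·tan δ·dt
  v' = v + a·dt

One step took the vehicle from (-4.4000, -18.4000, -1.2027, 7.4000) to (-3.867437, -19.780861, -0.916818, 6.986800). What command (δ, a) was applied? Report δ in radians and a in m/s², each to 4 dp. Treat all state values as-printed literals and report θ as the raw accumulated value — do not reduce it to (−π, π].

δ = 0.4341, a = -2.0660

a = (v'−v)/dt = (-0.413200)/0.2 = -2.0660
Δθ = θ'−θ = 0.285882;  (v·dt/L) = 7.4000·0.2/2.4 = 0.616667
tan δ = Δθ·L/(v·dt) = 0.463592  →  δ = 0.4341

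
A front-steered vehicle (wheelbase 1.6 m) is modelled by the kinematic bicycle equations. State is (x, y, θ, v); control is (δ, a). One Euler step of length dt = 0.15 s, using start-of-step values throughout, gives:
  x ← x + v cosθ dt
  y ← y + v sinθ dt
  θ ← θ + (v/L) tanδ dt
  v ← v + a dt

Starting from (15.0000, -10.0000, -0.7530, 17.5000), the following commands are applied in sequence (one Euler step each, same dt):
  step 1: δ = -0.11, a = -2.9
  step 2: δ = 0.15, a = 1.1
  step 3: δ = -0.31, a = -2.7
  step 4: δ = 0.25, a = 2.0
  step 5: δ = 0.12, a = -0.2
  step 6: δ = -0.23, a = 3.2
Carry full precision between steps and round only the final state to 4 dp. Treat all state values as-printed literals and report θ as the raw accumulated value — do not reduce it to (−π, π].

(25.1908, -21.1961, -0.9887, 17.5750)

after step 1 (δ=-0.11, a=-2.9): (16.915307, -11.795056, -0.934200, 17.065000)
after step 2 (δ=0.15, a=1.1): (18.436980, -13.853412, -0.692407, 17.230000)
after step 3 (δ=-0.31, a=-2.7): (20.426299, -15.503336, -1.209836, 16.825000)
after step 4 (δ=0.25, a=2.0): (21.317618, -17.864451, -0.807074, 17.125000)
after step 5 (δ=0.12, a=-0.2): (23.094203, -19.719774, -0.613488, 17.095000)
after step 6 (δ=-0.23, a=3.2): (25.190848, -21.196072, -0.988739, 17.575000)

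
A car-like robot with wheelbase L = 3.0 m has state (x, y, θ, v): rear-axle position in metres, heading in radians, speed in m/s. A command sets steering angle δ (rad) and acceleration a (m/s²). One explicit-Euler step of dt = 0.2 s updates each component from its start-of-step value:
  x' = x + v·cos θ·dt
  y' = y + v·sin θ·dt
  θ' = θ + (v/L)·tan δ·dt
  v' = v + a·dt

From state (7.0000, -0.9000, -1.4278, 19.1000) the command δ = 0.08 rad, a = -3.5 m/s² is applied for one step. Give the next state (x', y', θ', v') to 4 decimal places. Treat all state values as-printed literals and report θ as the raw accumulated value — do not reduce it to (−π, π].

x' = 7.0000 + 19.1000·cos(-1.4278)·0.2 = 7.5444
y' = -0.9000 + 19.1000·sin(-1.4278)·0.2 = -4.6810
θ' = -1.4278 + (19.1000/3.0)·tan(0.08)·0.2 = -1.3257
v' = 19.1000 − 3.5000·0.2 = 18.4000

(7.5444, -4.6810, -1.3257, 18.4000)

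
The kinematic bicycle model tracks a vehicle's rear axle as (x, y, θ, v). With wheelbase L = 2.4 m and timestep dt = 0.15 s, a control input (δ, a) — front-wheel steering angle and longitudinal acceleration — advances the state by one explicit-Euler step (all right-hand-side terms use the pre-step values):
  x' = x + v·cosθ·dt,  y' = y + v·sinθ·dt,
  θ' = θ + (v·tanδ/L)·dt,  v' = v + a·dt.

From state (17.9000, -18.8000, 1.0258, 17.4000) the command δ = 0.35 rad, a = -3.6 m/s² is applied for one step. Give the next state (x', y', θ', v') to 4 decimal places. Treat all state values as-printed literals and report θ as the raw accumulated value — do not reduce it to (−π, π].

x' = 17.9000 + 17.4000·cos(1.0258)·0.15 = 19.2531
y' = -18.8000 + 17.4000·sin(1.0258)·0.15 = -16.5681
θ' = 1.0258 + (17.4000/2.4)·tan(0.35)·0.15 = 1.4228
v' = 17.4000 − 3.6000·0.15 = 16.8600

(19.2531, -16.5681, 1.4228, 16.8600)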